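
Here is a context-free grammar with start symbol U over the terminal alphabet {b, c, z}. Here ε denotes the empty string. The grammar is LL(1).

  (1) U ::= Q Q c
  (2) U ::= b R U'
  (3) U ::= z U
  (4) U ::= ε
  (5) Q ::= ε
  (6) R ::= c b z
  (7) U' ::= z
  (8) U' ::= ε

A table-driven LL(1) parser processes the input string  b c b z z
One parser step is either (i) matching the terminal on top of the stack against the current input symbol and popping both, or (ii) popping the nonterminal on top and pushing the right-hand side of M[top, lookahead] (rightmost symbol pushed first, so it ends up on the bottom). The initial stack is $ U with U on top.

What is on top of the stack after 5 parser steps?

z

step 1: stack=$ U  input=b c b z z $  — expand U ::= b R U'
step 2: stack=$ U' R b  input=b c b z z $  — match b
step 3: stack=$ U' R  input=c b z z $  — expand R ::= c b z
step 4: stack=$ U' z b c  input=c b z z $  — match c
step 5: stack=$ U' z b  input=b z z $  — match b
Stack after step 5: $ U' z (top = z).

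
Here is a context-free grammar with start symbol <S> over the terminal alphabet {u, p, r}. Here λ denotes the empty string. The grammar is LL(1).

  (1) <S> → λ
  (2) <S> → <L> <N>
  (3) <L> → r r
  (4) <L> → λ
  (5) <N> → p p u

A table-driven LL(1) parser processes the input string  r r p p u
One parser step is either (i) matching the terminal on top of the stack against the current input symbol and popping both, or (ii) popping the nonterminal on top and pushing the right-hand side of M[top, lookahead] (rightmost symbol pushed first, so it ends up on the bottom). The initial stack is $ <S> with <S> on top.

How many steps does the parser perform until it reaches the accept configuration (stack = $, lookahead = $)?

     Stack      Input        Action
  1  $ <S>      r r p p u $  expand <S> → <L> <N>
  2  $ <N> <L>  r r p p u $  expand <L> → r r
  3  $ <N> r r  r r p p u $  match r
  4  $ <N> r    r p p u $    match r
  5  $ <N>      p p u $      expand <N> → p p u
  6  $ u p p    p p u $      match p
  7  $ u p      p u $        match p
  8  $ u        u $          match u
Accept reached after 8 steps.

8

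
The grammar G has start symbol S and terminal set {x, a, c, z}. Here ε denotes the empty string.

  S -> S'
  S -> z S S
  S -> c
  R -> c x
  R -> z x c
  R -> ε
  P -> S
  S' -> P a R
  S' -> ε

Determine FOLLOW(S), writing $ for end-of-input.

FIRST(R) = {ε, c, z}
FIRST(S) = {ε, a, c, z}  (via S')
FIRST(P) = {ε, a, c, z}  (via S)
FIRST(S') = {ε, a, c, z}  (via P a R)
FOLLOW(S) includes $ since S is the start symbol.
FOLLOW(P): in S'->P a R, P is followed by a R with FIRST {a}. Thus FOLLOW(P) = {a}.
FOLLOW(S): in S->z S S (occurrence 1), S is followed by S with FIRST {ε, a, c, z}; in S->z S S (occurrence 1), the suffix after S is nullable (adds nothing new); in S->z S S (occurrence 2), the suffix after S is empty (adds nothing new); in P->S, the suffix after S is empty, so FOLLOW(S) ⊇ FOLLOW(P) = {a}. Thus FOLLOW(S) = {$, a, c, z}.
FOLLOW(S'): in S->S', the suffix after S' is empty, so FOLLOW(S') ⊇ FOLLOW(S) = {$, a, c, z}. Thus FOLLOW(S') = {$, a, c, z}.
FOLLOW(R): in S'->P a R, the suffix after R is empty, so FOLLOW(R) ⊇ FOLLOW(S') = {$, a, c, z}. Thus FOLLOW(R) = {$, a, c, z}.

{$, a, c, z}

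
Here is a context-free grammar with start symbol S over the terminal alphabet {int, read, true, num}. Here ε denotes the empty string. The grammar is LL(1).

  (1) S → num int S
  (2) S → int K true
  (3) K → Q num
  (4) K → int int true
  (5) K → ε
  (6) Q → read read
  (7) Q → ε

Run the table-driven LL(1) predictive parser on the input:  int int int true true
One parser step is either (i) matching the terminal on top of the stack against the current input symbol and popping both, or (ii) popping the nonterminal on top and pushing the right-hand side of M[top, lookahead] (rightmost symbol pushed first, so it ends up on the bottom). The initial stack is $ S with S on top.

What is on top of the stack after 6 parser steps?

     Stack                Input                    Action
  1  $ S                  int int int true true $  expand S → int K true
  2  $ true K int         int int int true true $  match int
  3  $ true K             int int true true $      expand K → int int true
  4  $ true true int int  int int true true $      match int
  5  $ true true int      int true true $          match int
  6  $ true true          true true $              match true
Stack after step 6: $ true (top = true).

true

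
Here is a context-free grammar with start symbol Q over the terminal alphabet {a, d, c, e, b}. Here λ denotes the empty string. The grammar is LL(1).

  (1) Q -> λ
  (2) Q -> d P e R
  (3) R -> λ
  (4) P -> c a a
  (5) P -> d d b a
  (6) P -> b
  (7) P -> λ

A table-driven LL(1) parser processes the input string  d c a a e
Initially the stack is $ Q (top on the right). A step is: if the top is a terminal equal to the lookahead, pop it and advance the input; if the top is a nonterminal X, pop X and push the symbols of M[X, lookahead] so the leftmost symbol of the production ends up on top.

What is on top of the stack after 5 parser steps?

a

step 1: stack=$ Q  input=d c a a e $  — expand Q -> d P e R
step 2: stack=$ R e P d  input=d c a a e $  — match d
step 3: stack=$ R e P  input=c a a e $  — expand P -> c a a
step 4: stack=$ R e a a c  input=c a a e $  — match c
step 5: stack=$ R e a a  input=a a e $  — match a
Stack after step 5: $ R e a (top = a).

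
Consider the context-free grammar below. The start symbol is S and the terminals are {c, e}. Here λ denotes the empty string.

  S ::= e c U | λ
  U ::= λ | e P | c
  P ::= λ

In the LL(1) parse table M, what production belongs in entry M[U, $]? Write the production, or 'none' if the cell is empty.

FIRST(S) = {λ, e}
FIRST(U) = {λ, c, e}
FIRST(P) = {λ}
FOLLOW(S) includes $ since S is the start symbol.
FOLLOW(S): S appears on no right-hand side. Thus FOLLOW(S) = {$}.
FOLLOW(U): in S::=e c U, the suffix after U is empty, so FOLLOW(U) ⊇ FOLLOW(S) = {$}. Thus FOLLOW(U) = {$}.
For U ::= λ: FIRST(λ) = {λ}, so it goes in M[U, t] for t ∈ {}; since λ ∈ FIRST, also for every t ∈ FOLLOW(U) = {$}.
For U ::= e P: FIRST(e P) = {e}, so it goes in M[U, t] for t ∈ {e}.
For U ::= c: FIRST(c) = {c}, so it goes in M[U, t] for t ∈ {c}.

U ::= λ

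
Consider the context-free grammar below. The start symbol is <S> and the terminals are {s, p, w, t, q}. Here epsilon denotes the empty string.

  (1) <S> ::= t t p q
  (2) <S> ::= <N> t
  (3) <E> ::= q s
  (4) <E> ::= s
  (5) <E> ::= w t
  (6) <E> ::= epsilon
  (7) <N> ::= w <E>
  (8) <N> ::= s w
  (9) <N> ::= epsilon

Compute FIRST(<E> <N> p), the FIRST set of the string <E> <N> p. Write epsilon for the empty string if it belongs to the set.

{p, q, s, w}

FIRST(<E>): from <E>::=q s we get {q}; from <E>::=s we get {s}; from <E>::=w t we get {w}; from <E>::=epsilon we get {epsilon}. So FIRST(<E>) = {epsilon, q, s, w}.
FIRST(<N>): from <N>::=w <E> we get {w}; from <N>::=s w we get {s}; from <N>::=epsilon we get {epsilon}. So FIRST(<N>) = {epsilon, s, w}.
FIRST(<S>): from <S>::=t t p q we get {t}; from <S>::=<N> t we get {s, t, w}. So FIRST(<S>) = {s, t, w}.
FIRST(<E> <N> p): take FIRST of each symbol in turn, carrying on past any symbol whose FIRST contains epsilon; result {p, q, s, w}.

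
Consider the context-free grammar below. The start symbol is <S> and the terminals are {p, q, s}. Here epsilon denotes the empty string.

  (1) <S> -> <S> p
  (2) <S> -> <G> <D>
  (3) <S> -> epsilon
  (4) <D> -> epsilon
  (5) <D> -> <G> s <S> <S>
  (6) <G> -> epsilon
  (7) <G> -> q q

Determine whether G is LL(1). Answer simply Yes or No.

FIRST(<S>) = {epsilon, p, q, s}
FIRST(<D>) = {epsilon, q, s}
FIRST(<G>) = {epsilon, q}
FOLLOW(<S>) = {$, p, q, s}
FOLLOW(<D>) = {$, p, q, s}
FOLLOW(<G>) = {$, p, q, s}
Cell M[<D>, q] receives both <D> -> epsilon and <D> -> <G> s <S> <S> — the grammar is not LL(1).

No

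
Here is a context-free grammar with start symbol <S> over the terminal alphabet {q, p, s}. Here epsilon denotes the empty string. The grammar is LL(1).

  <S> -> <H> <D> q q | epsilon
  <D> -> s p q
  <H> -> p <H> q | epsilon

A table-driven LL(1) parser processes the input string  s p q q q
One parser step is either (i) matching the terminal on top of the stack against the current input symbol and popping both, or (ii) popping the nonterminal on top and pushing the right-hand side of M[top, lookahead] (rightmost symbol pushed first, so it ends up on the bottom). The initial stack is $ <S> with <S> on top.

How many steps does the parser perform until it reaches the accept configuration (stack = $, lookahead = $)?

     Stack          Input        Action
  1  $ <S>          s p q q q $  expand <S> -> <H> <D> q q
  2  $ q q <D> <H>  s p q q q $  expand <H> -> epsilon
  3  $ q q <D>      s p q q q $  expand <D> -> s p q
  4  $ q q q p s    s p q q q $  match s
  5  $ q q q p      p q q q $    match p
  6  $ q q q        q q q $      match q
  7  $ q q          q q $        match q
  8  $ q            q $          match q
Accept reached after 8 steps.

8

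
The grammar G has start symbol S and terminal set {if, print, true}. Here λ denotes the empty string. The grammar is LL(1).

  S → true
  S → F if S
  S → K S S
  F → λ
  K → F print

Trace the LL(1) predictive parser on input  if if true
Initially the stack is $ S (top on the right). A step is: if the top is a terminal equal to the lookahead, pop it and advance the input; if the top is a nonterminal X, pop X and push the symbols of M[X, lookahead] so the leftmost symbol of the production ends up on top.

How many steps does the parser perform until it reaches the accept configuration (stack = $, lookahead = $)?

8

step 1: stack=$ S  input=if if true $  — expand S → F if S
step 2: stack=$ S if F  input=if if true $  — expand F → λ
step 3: stack=$ S if  input=if if true $  — match if
step 4: stack=$ S  input=if true $  — expand S → F if S
step 5: stack=$ S if F  input=if true $  — expand F → λ
step 6: stack=$ S if  input=if true $  — match if
step 7: stack=$ S  input=true $  — expand S → true
step 8: stack=$ true  input=true $  — match true
Accept reached after 8 steps.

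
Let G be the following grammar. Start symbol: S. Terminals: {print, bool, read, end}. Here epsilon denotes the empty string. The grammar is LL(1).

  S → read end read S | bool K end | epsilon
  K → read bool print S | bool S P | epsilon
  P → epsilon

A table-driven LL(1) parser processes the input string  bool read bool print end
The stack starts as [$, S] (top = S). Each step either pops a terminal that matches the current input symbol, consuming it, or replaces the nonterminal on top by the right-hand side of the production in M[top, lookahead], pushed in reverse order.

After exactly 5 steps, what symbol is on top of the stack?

print

step 1: stack=$ S  input=bool read bool print end $  — expand S → bool K end
step 2: stack=$ end K bool  input=bool read bool print end $  — match bool
step 3: stack=$ end K  input=read bool print end $  — expand K → read bool print S
step 4: stack=$ end S print bool read  input=read bool print end $  — match read
step 5: stack=$ end S print bool  input=bool print end $  — match bool
Stack after step 5: $ end S print (top = print).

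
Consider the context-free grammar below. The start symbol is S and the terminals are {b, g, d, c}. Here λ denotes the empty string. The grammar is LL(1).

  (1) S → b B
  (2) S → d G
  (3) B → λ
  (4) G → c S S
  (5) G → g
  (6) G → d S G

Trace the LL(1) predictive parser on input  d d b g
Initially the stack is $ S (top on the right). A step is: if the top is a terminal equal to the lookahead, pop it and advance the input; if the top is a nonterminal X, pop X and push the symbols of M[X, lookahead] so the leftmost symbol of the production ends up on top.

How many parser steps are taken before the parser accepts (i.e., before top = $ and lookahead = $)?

     Stack    Input      Action
  1  $ S      d d b g $  expand S → d G
  2  $ G d    d d b g $  match d
  3  $ G      d b g $    expand G → d S G
  4  $ G S d  d b g $    match d
  5  $ G S    b g $      expand S → b B
  6  $ G B b  b g $      match b
  7  $ G B    g $        expand B → λ
  8  $ G      g $        expand G → g
  9  $ g      g $        match g
Accept reached after 9 steps.

9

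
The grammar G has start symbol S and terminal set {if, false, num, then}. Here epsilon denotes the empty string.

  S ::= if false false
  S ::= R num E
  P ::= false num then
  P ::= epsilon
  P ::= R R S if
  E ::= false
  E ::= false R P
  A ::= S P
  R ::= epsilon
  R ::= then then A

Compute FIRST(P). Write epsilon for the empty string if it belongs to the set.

FIRST(E): from E::=false we get {false}; from E::=false R P we get {false}. So FIRST(E) = {false}.
FIRST(R): from R::=epsilon we get {epsilon}; from R::=then then A we get {then}. So FIRST(R) = {epsilon, then}.
FIRST(S): from S::=if false false we get {if}; from S::=R num E we get {num, then}. So FIRST(S) = {if, num, then}.
FIRST(P): from P::=false num then we get {false}; from P::=epsilon we get {epsilon}; from P::=R R S if we get {if, num, then}. So FIRST(P) = {epsilon, false, if, num, then}.
FIRST(A): from A::=S P we get {if, num, then}. So FIRST(A) = {if, num, then}.

{epsilon, false, if, num, then}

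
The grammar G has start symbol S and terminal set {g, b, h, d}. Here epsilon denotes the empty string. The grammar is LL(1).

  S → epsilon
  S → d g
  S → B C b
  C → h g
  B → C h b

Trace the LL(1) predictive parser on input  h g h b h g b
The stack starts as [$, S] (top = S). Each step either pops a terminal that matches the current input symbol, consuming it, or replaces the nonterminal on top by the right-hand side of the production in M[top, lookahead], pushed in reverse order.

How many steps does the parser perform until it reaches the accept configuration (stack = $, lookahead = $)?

      Stack          Input            Action
   1  $ S            h g h b h g b $  expand S → B C b
   2  $ b C B        h g h b h g b $  expand B → C h b
   3  $ b C b h C    h g h b h g b $  expand C → h g
   4  $ b C b h g h  h g h b h g b $  match h
   5  $ b C b h g    g h b h g b $    match g
   6  $ b C b h      h b h g b $      match h
   7  $ b C b        b h g b $        match b
   8  $ b C          h g b $          expand C → h g
   9  $ b g h        h g b $          match h
  10  $ b g          g b $            match g
  11  $ b            b $              match b
Accept reached after 11 steps.

11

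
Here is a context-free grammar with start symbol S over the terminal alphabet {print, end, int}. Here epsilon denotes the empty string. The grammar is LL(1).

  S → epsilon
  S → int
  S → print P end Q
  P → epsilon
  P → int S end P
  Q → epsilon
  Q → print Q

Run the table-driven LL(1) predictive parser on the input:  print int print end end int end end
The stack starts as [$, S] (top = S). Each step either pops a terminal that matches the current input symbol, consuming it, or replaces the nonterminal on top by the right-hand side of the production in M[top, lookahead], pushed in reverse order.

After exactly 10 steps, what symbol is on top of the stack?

P

      Stack                        Input                                  Action
   1  $ S                          print int print end end int end end $  expand S → print P end Q
   2  $ Q end P print              print int print end end int end end $  match print
   3  $ Q end P                    int print end end int end end $        expand P → int S end P
   4  $ Q end P end S int          int print end end int end end $        match int
   5  $ Q end P end S              print end end int end end $            expand S → print P end Q
   6  $ Q end P end Q end P print  print end end int end end $            match print
   7  $ Q end P end Q end P        end end int end end $                  expand P → epsilon
   8  $ Q end P end Q end          end end int end end $                  match end
   9  $ Q end P end Q              end int end end $                      expand Q → epsilon
  10  $ Q end P end                end int end end $                      match end
Stack after step 10: $ Q end P (top = P).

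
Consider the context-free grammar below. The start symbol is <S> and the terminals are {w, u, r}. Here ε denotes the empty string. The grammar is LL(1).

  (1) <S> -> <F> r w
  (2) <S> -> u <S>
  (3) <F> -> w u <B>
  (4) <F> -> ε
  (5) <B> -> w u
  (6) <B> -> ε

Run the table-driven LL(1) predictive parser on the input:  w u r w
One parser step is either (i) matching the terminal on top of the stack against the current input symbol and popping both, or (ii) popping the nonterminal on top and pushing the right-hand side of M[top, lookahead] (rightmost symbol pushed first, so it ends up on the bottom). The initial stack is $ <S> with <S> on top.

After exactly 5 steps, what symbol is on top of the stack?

     Stack          Input      Action
  1  $ <S>          w u r w $  expand <S> -> <F> r w
  2  $ w r <F>      w u r w $  expand <F> -> w u <B>
  3  $ w r <B> u w  w u r w $  match w
  4  $ w r <B> u    u r w $    match u
  5  $ w r <B>      r w $      expand <B> -> ε
Stack after step 5: $ w r (top = r).

r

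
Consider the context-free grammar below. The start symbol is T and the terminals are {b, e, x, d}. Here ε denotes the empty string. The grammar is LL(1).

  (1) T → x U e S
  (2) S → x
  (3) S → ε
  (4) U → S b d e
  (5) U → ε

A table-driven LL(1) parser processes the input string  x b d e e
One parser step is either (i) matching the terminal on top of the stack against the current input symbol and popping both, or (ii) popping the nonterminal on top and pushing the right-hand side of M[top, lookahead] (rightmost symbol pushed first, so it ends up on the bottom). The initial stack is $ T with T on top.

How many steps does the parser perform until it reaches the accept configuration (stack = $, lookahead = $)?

step 1: stack=$ T  input=x b d e e $  — expand T → x U e S
step 2: stack=$ S e U x  input=x b d e e $  — match x
step 3: stack=$ S e U  input=b d e e $  — expand U → S b d e
step 4: stack=$ S e e d b S  input=b d e e $  — expand S → ε
step 5: stack=$ S e e d b  input=b d e e $  — match b
step 6: stack=$ S e e d  input=d e e $  — match d
step 7: stack=$ S e e  input=e e $  — match e
step 8: stack=$ S e  input=e $  — match e
step 9: stack=$ S  input=$  — expand S → ε
Accept reached after 9 steps.

9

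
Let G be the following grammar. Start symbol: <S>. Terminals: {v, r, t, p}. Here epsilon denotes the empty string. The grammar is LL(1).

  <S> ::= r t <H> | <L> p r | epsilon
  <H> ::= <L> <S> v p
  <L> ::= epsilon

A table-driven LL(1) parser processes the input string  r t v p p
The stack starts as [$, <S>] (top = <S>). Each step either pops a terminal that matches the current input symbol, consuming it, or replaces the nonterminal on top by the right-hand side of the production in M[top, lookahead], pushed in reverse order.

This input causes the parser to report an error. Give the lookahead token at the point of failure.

p

     Stack          Input        Action
  1  $ <S>          r t v p p $  expand <S> ::= r t <H>
  2  $ <H> t r      r t v p p $  match r
  3  $ <H> t        t v p p $    match t
  4  $ <H>          v p p $      expand <H> ::= <L> <S> v p
  5  $ p v <S> <L>  v p p $      expand <L> ::= epsilon
  6  $ p v <S>      v p p $      expand <S> ::= epsilon
  7  $ p v          v p p $      match v
  8  $ p            p p $        match p
  9  $              p $          error: stack empty but input remains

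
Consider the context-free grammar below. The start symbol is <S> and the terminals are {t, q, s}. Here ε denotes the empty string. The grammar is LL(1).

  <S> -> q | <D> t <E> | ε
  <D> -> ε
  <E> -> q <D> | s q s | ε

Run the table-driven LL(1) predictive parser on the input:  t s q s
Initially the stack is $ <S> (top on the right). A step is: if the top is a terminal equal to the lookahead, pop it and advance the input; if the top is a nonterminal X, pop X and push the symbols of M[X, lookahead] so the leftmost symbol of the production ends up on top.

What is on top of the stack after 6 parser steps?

     Stack        Input      Action
  1  $ <S>        t s q s $  expand <S> -> <D> t <E>
  2  $ <E> t <D>  t s q s $  expand <D> -> ε
  3  $ <E> t      t s q s $  match t
  4  $ <E>        s q s $    expand <E> -> s q s
  5  $ s q s      s q s $    match s
  6  $ s q        q s $      match q
Stack after step 6: $ s (top = s).

s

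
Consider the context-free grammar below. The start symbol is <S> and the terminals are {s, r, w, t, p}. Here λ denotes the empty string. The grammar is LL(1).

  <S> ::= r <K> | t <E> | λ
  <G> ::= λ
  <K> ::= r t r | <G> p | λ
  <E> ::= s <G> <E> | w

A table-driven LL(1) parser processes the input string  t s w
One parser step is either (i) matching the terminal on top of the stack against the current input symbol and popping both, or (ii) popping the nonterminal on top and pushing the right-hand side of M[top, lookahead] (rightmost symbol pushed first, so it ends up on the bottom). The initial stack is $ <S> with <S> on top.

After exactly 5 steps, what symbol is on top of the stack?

<E>

     Stack        Input    Action
  1  $ <S>        t s w $  expand <S> ::= t <E>
  2  $ <E> t      t s w $  match t
  3  $ <E>        s w $    expand <E> ::= s <G> <E>
  4  $ <E> <G> s  s w $    match s
  5  $ <E> <G>    w $      expand <G> ::= λ
Stack after step 5: $ <E> (top = <E>).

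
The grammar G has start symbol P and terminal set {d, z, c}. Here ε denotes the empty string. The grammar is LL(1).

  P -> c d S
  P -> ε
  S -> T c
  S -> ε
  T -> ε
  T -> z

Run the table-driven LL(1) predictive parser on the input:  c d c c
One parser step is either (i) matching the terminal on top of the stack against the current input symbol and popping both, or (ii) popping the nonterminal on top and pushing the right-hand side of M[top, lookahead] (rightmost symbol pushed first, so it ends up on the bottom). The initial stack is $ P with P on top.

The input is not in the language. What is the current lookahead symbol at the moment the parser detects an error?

c

     Stack    Input      Action
  1  $ P      c d c c $  expand P -> c d S
  2  $ S d c  c d c c $  match c
  3  $ S d    d c c $    match d
  4  $ S      c c $      expand S -> T c
  5  $ c T    c c $      expand T -> ε
  6  $ c      c c $      match c
  7  $        c $        error: stack empty but input remains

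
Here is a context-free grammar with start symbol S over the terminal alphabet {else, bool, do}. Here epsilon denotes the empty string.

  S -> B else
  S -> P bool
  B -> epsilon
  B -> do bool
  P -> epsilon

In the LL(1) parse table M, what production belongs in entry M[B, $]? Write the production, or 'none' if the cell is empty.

FIRST(B) = {epsilon, do}
FIRST(P) = {epsilon}
FIRST(S) = {bool, do, else}  (via B else, P bool)
FOLLOW(S) includes $ since S is the start symbol.
FOLLOW(B): in S->B else, B is followed by else with FIRST {else}. Thus FOLLOW(B) = {else}.
For B -> epsilon: FIRST(epsilon) = {epsilon}, so it goes in M[B, t] for t ∈ {}; since epsilon ∈ FIRST, also for every t ∈ FOLLOW(B) = {else}.
For B -> do bool: FIRST(do bool) = {do}, so it goes in M[B, t] for t ∈ {do}.
None of these place a production in M[B, $].

none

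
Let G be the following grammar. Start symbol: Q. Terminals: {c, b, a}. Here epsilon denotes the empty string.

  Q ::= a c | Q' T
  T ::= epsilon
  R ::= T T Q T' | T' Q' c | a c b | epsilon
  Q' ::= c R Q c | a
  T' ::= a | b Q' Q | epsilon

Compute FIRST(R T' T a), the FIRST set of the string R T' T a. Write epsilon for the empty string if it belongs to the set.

FIRST(T) = {epsilon}
FIRST(Q') = {a, c}
FIRST(T') = {epsilon, a, b}
FIRST(Q) = {a, c}  (via Q' T)
FIRST(R) = {epsilon, a, b, c}  (via T T Q T', T' Q' c)
FIRST(R T' T a): take FIRST of each symbol in turn, carrying on past any symbol whose FIRST contains epsilon; result {a, b, c}.

{a, b, c}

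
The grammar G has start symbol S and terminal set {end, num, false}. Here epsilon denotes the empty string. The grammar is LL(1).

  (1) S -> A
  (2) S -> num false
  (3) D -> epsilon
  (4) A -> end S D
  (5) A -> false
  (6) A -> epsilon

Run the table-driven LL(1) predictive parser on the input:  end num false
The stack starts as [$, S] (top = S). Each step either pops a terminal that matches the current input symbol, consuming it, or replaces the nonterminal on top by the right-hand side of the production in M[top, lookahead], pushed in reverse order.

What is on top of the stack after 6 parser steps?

step 1: stack=$ S  input=end num false $  — expand S -> A
step 2: stack=$ A  input=end num false $  — expand A -> end S D
step 3: stack=$ D S end  input=end num false $  — match end
step 4: stack=$ D S  input=num false $  — expand S -> num false
step 5: stack=$ D false num  input=num false $  — match num
step 6: stack=$ D false  input=false $  — match false
Stack after step 6: $ D (top = D).

D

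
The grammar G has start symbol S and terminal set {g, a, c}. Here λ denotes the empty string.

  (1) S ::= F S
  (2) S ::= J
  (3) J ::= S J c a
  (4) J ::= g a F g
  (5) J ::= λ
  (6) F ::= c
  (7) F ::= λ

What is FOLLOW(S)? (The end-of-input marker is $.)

FIRST(F) = {λ, c}
FIRST(S) = {λ, c, g}  (via F S, J)
FIRST(J) = {λ, c, g}  (via S J c a)
FOLLOW(S) includes $ since S is the start symbol.
FOLLOW(S): in S::=F S, the suffix after S is empty (adds nothing new); in J::=S J c a, S is followed by J c a with FIRST {c, g}. Thus FOLLOW(S) = {$, c, g}.
FOLLOW(J): in S::=J, the suffix after J is empty, so FOLLOW(J) ⊇ FOLLOW(S) = {$, c, g}; in J::=S J c a, J is followed by c a with FIRST {c}. Thus FOLLOW(J) = {$, c, g}.
FOLLOW(F): in S::=F S, F is followed by S with FIRST {λ, c, g}; in S::=F S, the suffix after F is nullable, so FOLLOW(F) ⊇ FOLLOW(S) = {$, c, g}; in J::=g a F g, F is followed by g with FIRST {g}. Thus FOLLOW(F) = {$, c, g}.

{$, c, g}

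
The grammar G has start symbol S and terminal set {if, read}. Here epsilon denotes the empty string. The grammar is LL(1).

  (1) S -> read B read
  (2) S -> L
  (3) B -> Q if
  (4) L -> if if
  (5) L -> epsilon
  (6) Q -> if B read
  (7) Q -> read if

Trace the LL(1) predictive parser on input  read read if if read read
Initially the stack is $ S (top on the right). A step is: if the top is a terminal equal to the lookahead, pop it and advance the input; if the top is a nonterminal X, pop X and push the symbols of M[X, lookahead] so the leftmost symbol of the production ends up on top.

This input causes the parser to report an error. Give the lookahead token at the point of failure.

     Stack              Input                        Action
  1  $ S                read read if if read read $  expand S -> read B read
  2  $ read B read      read read if if read read $  match read
  3  $ read B           read if if read read $       expand B -> Q if
  4  $ read if Q        read if if read read $       expand Q -> read if
  5  $ read if if read  read if if read read $       match read
  6  $ read if if       if if read read $            match if
  7  $ read if          if read read $               match if
  8  $ read             read read $                  match read
  9  $                  read $                       error: stack empty but input remains

read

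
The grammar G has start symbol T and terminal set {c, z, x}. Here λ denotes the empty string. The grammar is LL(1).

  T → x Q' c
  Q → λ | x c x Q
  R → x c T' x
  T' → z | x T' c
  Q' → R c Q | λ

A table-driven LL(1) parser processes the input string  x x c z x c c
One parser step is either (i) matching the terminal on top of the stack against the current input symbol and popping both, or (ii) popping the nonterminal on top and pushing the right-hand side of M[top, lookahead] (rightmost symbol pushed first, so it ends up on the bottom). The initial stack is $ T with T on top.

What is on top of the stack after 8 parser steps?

     Stack             Input            Action
  1  $ T               x x c z x c c $  expand T → x Q' c
  2  $ c Q' x          x x c z x c c $  match x
  3  $ c Q'            x c z x c c $    expand Q' → R c Q
  4  $ c Q c R         x c z x c c $    expand R → x c T' x
  5  $ c Q c x T' c x  x c z x c c $    match x
  6  $ c Q c x T' c    c z x c c $      match c
  7  $ c Q c x T'      z x c c $        expand T' → z
  8  $ c Q c x z       z x c c $        match z
Stack after step 8: $ c Q c x (top = x).

x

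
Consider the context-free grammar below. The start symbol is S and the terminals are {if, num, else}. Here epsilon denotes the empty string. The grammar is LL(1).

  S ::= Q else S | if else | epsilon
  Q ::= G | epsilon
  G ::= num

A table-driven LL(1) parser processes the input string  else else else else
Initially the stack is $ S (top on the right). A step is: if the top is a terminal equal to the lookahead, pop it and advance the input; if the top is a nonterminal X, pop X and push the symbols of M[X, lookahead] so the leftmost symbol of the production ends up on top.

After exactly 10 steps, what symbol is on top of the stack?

step 1: stack=$ S  input=else else else else $  — expand S ::= Q else S
step 2: stack=$ S else Q  input=else else else else $  — expand Q ::= epsilon
step 3: stack=$ S else  input=else else else else $  — match else
step 4: stack=$ S  input=else else else $  — expand S ::= Q else S
step 5: stack=$ S else Q  input=else else else $  — expand Q ::= epsilon
step 6: stack=$ S else  input=else else else $  — match else
step 7: stack=$ S  input=else else $  — expand S ::= Q else S
step 8: stack=$ S else Q  input=else else $  — expand Q ::= epsilon
step 9: stack=$ S else  input=else else $  — match else
step 10: stack=$ S  input=else $  — expand S ::= Q else S
Stack after step 10: $ S else Q (top = Q).

Q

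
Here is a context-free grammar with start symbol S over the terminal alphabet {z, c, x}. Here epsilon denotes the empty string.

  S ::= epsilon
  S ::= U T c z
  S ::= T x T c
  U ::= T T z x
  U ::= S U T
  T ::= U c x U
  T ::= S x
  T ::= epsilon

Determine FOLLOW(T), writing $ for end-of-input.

{c, x, z}

FIRST(S) = {epsilon, x, z}  (via U T c z, T x T c)
FIRST(U) = {x, z}  (via T T z x, S U T)
FIRST(T) = {epsilon, x, z}  (via U c x U, S x)
FOLLOW(S) includes $ since S is the start symbol.
FOLLOW(S): in U::=S U T, S is followed by U T with FIRST {x, z}; in T::=S x, S is followed by x with FIRST {x}. Thus FOLLOW(S) = {$, x, z}.
FOLLOW(U): in S::=U T c z, U is followed by T c z with FIRST {c, x, z}; in U::=S U T, U is followed by T with FIRST {epsilon, x, z}; in U::=S U T, the suffix after U is nullable (adds nothing new); in T::=U c x U (occurrence 1), U is followed by c x U with FIRST {c}; in T::=U c x U (occurrence 2), the suffix after U is empty, so FOLLOW(U) ⊇ FOLLOW(T) = {c, x, z}. Thus FOLLOW(U) = {c, x, z}.
FOLLOW(T): in S::=U T c z, T is followed by c z with FIRST {c}; in S::=T x T c (occurrence 1), T is followed by x T c with FIRST {x}; in S::=T x T c (occurrence 2), T is followed by c with FIRST {c}; in U::=T T z x (occurrence 1), T is followed by T z x with FIRST {x, z}; in U::=T T z x (occurrence 2), T is followed by z x with FIRST {z}; in U::=S U T, the suffix after T is empty, so FOLLOW(T) ⊇ FOLLOW(U) = {c, x, z}. Thus FOLLOW(T) = {c, x, z}.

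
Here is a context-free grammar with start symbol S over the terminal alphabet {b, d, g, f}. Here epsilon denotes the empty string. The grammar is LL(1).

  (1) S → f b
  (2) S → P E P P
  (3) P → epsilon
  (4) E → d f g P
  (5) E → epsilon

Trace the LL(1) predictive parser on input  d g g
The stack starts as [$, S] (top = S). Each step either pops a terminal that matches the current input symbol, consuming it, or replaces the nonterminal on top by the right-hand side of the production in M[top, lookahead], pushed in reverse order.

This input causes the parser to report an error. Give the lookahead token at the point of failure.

g

     Stack          Input    Action
  1  $ S            d g g $  expand S → P E P P
  2  $ P P E P      d g g $  expand P → epsilon
  3  $ P P E        d g g $  expand E → d f g P
  4  $ P P P g f d  d g g $  match d
  5  $ P P P g f    g g $    error: top is terminal f but lookahead is g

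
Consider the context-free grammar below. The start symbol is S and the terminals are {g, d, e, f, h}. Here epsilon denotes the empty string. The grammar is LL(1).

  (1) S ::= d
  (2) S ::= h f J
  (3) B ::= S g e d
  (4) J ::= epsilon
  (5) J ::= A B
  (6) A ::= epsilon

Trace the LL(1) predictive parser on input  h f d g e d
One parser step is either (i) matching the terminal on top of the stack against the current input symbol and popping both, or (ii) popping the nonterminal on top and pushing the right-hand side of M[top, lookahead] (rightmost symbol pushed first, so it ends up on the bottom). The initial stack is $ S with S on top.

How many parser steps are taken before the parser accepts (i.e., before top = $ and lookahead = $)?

11

step 1: stack=$ S  input=h f d g e d $  — expand S ::= h f J
step 2: stack=$ J f h  input=h f d g e d $  — match h
step 3: stack=$ J f  input=f d g e d $  — match f
step 4: stack=$ J  input=d g e d $  — expand J ::= A B
step 5: stack=$ B A  input=d g e d $  — expand A ::= epsilon
step 6: stack=$ B  input=d g e d $  — expand B ::= S g e d
step 7: stack=$ d e g S  input=d g e d $  — expand S ::= d
step 8: stack=$ d e g d  input=d g e d $  — match d
step 9: stack=$ d e g  input=g e d $  — match g
step 10: stack=$ d e  input=e d $  — match e
step 11: stack=$ d  input=d $  — match d
Accept reached after 11 steps.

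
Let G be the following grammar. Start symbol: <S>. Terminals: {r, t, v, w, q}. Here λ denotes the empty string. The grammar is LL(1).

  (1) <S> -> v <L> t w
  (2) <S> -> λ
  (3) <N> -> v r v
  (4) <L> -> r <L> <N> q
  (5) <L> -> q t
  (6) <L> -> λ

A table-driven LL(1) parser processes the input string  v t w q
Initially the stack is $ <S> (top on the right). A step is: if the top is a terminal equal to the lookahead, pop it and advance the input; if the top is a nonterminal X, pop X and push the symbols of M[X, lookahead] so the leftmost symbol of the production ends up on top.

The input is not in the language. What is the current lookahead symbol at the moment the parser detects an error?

q

     Stack        Input      Action
  1  $ <S>        v t w q $  expand <S> -> v <L> t w
  2  $ w t <L> v  v t w q $  match v
  3  $ w t <L>    t w q $    expand <L> -> λ
  4  $ w t        t w q $    match t
  5  $ w          w q $      match w
  6  $            q $        error: stack empty but input remains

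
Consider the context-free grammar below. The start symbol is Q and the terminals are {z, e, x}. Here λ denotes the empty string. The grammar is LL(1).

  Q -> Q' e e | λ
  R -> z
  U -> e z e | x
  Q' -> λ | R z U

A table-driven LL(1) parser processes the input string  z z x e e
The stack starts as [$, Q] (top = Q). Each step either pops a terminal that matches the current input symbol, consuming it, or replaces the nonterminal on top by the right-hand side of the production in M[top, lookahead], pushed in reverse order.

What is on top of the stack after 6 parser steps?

x

     Stack        Input        Action
  1  $ Q          z z x e e $  expand Q -> Q' e e
  2  $ e e Q'     z z x e e $  expand Q' -> R z U
  3  $ e e U z R  z z x e e $  expand R -> z
  4  $ e e U z z  z z x e e $  match z
  5  $ e e U z    z x e e $    match z
  6  $ e e U      x e e $      expand U -> x
Stack after step 6: $ e e x (top = x).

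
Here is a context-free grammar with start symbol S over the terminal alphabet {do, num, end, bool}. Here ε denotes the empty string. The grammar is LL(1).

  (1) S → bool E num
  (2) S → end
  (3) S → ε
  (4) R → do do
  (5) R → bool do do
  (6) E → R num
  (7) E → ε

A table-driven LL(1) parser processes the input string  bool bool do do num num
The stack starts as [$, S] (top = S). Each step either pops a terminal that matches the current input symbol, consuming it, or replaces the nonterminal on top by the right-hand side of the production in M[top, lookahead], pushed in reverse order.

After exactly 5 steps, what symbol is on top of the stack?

step 1: stack=$ S  input=bool bool do do num num $  — expand S → bool E num
step 2: stack=$ num E bool  input=bool bool do do num num $  — match bool
step 3: stack=$ num E  input=bool do do num num $  — expand E → R num
step 4: stack=$ num num R  input=bool do do num num $  — expand R → bool do do
step 5: stack=$ num num do do bool  input=bool do do num num $  — match bool
Stack after step 5: $ num num do do (top = do).

do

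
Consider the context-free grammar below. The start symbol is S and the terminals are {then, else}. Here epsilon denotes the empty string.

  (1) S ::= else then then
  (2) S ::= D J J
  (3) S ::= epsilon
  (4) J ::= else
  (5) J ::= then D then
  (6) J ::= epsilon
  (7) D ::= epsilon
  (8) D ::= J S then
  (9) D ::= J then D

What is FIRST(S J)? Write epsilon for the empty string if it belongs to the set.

FIRST(J): from J::=else we get {else}; from J::=then D then we get {then}; from J::=epsilon we get {epsilon}. So FIRST(J) = {epsilon, else, then}.
FIRST(S): from S::=else then then we get {else}; from S::=D J J we get {epsilon, else, then}; from S::=epsilon we get {epsilon}. So FIRST(S) = {epsilon, else, then}.
FIRST(D): from D::=epsilon we get {epsilon}; from D::=J S then we get {else, then}; from D::=J then D we get {else, then}. So FIRST(D) = {epsilon, else, then}.
FIRST(S J): take FIRST of each symbol in turn, carrying on past any symbol whose FIRST contains epsilon; result {epsilon, else, then}.

{epsilon, else, then}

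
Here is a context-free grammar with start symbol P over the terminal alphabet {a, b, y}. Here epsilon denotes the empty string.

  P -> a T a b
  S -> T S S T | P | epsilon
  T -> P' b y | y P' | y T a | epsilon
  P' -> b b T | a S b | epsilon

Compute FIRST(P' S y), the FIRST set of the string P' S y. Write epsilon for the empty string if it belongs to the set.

{a, b, y}

FIRST(P): from P->a T a b we get {a}. So FIRST(P) = {a}.
FIRST(P'): from P'->b b T we get {b}; from P'->a S b we get {a}; from P'->epsilon we get {epsilon}. So FIRST(P') = {epsilon, a, b}.
FIRST(T): from T->P' b y we get {a, b}; from T->y P' we get {y}; from T->y T a we get {y}; from T->epsilon we get {epsilon}. So FIRST(T) = {epsilon, a, b, y}.
FIRST(S): from S->T S S T we get {epsilon, a, b, y}; from S->P we get {a}; from S->epsilon we get {epsilon}. So FIRST(S) = {epsilon, a, b, y}.
FIRST(P' S y): take FIRST of each symbol in turn, carrying on past any symbol whose FIRST contains epsilon; result {a, b, y}.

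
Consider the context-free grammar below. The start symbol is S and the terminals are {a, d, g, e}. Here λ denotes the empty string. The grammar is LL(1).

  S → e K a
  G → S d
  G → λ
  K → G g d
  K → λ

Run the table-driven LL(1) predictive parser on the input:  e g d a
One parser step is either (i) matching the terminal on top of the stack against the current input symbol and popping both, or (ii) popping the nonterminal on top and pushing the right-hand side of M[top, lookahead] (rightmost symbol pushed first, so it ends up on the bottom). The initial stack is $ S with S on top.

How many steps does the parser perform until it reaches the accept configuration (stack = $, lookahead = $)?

     Stack      Input      Action
  1  $ S        e g d a $  expand S → e K a
  2  $ a K e    e g d a $  match e
  3  $ a K      g d a $    expand K → G g d
  4  $ a d g G  g d a $    expand G → λ
  5  $ a d g    g d a $    match g
  6  $ a d      d a $      match d
  7  $ a        a $        match a
Accept reached after 7 steps.

7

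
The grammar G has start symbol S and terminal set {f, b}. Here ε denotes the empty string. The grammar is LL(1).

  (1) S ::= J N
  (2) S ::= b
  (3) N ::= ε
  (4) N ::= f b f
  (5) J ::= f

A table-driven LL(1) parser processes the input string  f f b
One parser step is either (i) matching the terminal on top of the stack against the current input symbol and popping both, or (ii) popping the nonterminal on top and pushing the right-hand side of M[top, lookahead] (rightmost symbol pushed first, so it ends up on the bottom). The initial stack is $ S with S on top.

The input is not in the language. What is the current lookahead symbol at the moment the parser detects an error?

$

step 1: stack=$ S  input=f f b $  — expand S ::= J N
step 2: stack=$ N J  input=f f b $  — expand J ::= f
step 3: stack=$ N f  input=f f b $  — match f
step 4: stack=$ N  input=f b $  — expand N ::= f b f
step 5: stack=$ f b f  input=f b $  — match f
step 6: stack=$ f b  input=b $  — match b
step 7: stack=$ f  input=$  — error: top is terminal f but lookahead is $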